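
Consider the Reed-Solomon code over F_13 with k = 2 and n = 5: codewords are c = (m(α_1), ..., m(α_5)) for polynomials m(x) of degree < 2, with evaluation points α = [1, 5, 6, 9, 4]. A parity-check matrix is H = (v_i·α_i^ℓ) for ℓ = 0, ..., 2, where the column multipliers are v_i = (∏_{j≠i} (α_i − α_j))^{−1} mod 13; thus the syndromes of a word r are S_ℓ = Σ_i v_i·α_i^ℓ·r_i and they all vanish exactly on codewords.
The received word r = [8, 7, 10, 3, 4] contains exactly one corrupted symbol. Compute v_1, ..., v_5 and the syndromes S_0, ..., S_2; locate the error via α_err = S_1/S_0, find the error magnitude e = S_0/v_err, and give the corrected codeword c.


S = (3, 1, 9), error at position 4, error magnitude e = 10, c = [8, 7, 10, 6, 4].

Step 1: column multipliers v_i = (∏_{j≠i}(α_i − α_j))^{−1} mod 13.
  i = 1 (α = 1): (1−5)(1−6)(1−9)(1−4) = (−4)·(−5)·(−8)·(−3) = 480 ≡ 12, so v_1 = 12^{−1} = 12 (mod 13).
  i = 2 (α = 5): (5−1)(5−6)(5−9)(5−4) = 4·(−1)·(−4)·1 = 16 ≡ 3, so v_2 = 3^{−1} = 9 (mod 13).
  i = 3 (α = 6): (6−1)(6−5)(6−9)(6−4) = 5·1·(−3)·2 = −30 ≡ 9, so v_3 = 9^{−1} = 3 (mod 13).
  i = 4 (α = 9): (9−1)(9−5)(9−6)(9−4) = 8·4·3·5 = 480 ≡ 12, so v_4 = 12^{−1} = 12 (mod 13).
  i = 5 (α = 4): (4−1)(4−5)(4−6)(4−9) = 3·(−1)·(−2)·(−5) = −30 ≡ 9, so v_5 = 9^{−1} = 3 (mod 13).
  v = [12, 9, 3, 12, 3].
Step 2: syndromes of r = [8, 7, 10, 3, 4] (all sums mod 13).
  S_0 = Σ v_i r_i = 12·8 + 9·7 + 3·10 + 12·3 + 3·4 = 237 ≡ 3.
  S_1 = Σ v_i α_i r_i = 12·1·8 + 9·5·7 + 3·6·10 + 12·9·3 + 3·4·4 = 963 ≡ 1.
  α_i^2 mod 13 = [1, 12, 10, 3, 3].
  S_2 = Σ v_i α_i^2 r_i = 12·1·8 + 9·12·7 + 3·10·10 + 12·3·3 + 3·3·4 = 1296 ≡ 9.
  S = (3, 1, 9) ≠ 0, so r is not a codeword (an error is present).
Step 3: locate the error. For a single error e at position i, S_ℓ = v_i·e·α_i^ℓ, so α_err = S_1/S_0.
  S_0^{−1} = 3^{−1} = 9 (mod 13), so α_err = 1·9 = 9 ≡ 9 = α_4. Error position i = 4.
  Consistency check: S_2/S_1 = 9·1 = 9 ≡ 9 = α_err ✓ (single-error assumption holds).
Step 4: error magnitude e = S_0/v_4 = S_0·∏_{j≠4}(α_4 − α_j) = 3·12 = 36 ≡ 10 (mod 13).
Step 5: correct position 4: c_4 = r_4 − e = 3 − 10 ≡ 6 (mod 13). Hence c = [8, 7, 10, 6, 4].
  Check: interpolating c through the α_i gives m(x) = 5 + 3·x (degree < 2) with m(α_i) = c_i for every i, so c is indeed a codeword.


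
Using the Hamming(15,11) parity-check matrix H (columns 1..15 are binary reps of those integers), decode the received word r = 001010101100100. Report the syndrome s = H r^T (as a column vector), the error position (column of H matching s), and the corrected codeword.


s = (1, 1, 1, 1)^T, error position = 15, corrected codeword c = 001010101100101

Compute s = H r^T mod 2 one row at a time:
  s_1 = 0 + 1 + 1 + 0 + 0 + 1 + 0 + 0 = 3 ≡ 1 (mod 2).
  s_2 = 0 + 1 + 0 + 1 + 0 + 1 + 0 + 0 = 3 ≡ 1 (mod 2).
  s_3 = 0 + 1 + 0 + 1 + 1 + 0 + 0 + 0 = 3 ≡ 1 (mod 2).
  s_4 = 0 + 1 + 1 + 1 + 1 + 0 + 1 + 0 = 5 ≡ 1 (mod 2).
s = (1, 1, 1, 1)^T — this equals column 15 of H (binary 1111), so error is at position 15.
Correct: flip bit 15 of r = 001010101100100 to get c = 001010101100101.


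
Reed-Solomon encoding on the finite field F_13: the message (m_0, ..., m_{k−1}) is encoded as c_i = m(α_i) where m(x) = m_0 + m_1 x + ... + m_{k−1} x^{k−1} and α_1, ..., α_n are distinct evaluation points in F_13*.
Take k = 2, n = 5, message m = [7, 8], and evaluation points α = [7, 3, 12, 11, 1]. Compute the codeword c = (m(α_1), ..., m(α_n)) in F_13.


c = [11, 5, 12, 4, 2]

Message polynomial: m(x) = 7 + 8·x (mod 13).
For each evaluation point α_i, compute m(α_i) mod 13:
  α_1 = 7: Horner steps 8 → 11, so m(7) = 11.
  α_2 = 3: Horner steps 8 → 5, so m(3) = 5.
  α_3 = 12: Horner steps 8 → 12, so m(12) = 12.
  α_4 = 11: Horner steps 8 → 4, so m(11) = 4.
  α_5 = 1: Horner steps 8 → 2, so m(1) = 2.
Codeword c = [11, 5, 12, 4, 2] ∈ F_13^5.


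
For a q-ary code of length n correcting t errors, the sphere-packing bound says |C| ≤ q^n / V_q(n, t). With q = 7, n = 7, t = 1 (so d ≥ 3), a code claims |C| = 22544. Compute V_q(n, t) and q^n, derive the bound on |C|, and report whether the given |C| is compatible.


V_q(n, t) = 43, q^n = 823543, Hamming bound = 19152, |C| = 22544 > bound (violated).

Step 1: Compute V_q(n, t) = Σ_{j=0}^1 C(n, j) (q−1)^j.
  j = 0: C(7,0)·(6)^0 = 1·1 = 1.
  j = 1: C(7,1)·(6)^1 = 7·6 = 42.
  V_q(n, t) = 1 + 42 = 43.
Step 2: q^n = 7^7 = 823543.
Step 3: Hamming bound ⌊q^n / V_q(n,t)⌋ = ⌊823543/43⌋ = 19152.
Step 4: Compare |C| = 22544 to 19152: violated.
The claimed |C| lies above the Hamming bound, so no 7-ary code of length 7 with d ≥ 3 can have 22544 codewords.


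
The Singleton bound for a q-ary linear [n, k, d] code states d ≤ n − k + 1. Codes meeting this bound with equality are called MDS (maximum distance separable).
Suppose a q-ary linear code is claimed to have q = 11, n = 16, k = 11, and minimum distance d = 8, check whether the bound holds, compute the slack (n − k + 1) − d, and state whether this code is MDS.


Singleton RHS = n − k + 1 = 6, slack = -2, bound violated (no such code; not MDS).

Singleton bound: d ≤ n − k + 1.
Here n = 16, k = 11, so n − k + 1 = 6.
Given d = 8, check d ≤ 6: NO.
Slack = (n − k + 1) − d = -2.
The slack is negative: d = 8 exceeds n − k + 1 = 6 by 2, so the Singleton bound is violated and no linear [16, 11, 8]_11 code can exist. In particular it is not MDS (MDS requires d = n − k + 1 exactly).
Description: the claimed parameters are [16, 11, 8]_11; such a code would be impossible (violates the Singleton bound).


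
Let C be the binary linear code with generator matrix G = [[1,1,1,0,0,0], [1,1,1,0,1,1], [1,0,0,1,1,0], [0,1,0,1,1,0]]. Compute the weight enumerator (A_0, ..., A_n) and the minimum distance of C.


Weight distribution: A_0 = 1, A_1 = 1, A_2 = 2, A_3 = 6, A_4 = 5, A_5 = 1. Minimum distance d = 1.

Enumerate all 2^4 = 16 messages m ∈ F_2^4.
For each, compute codeword c = mG in F_2^6, then tally its weight.
  m = 0000 → c = 000000, weight = 0.
  m = 1000 → c = 111000, weight = 3.
  m = 0100 → c = 111011, weight = 5.
  m = 1100 → c = 000011, weight = 2.
  m = 0010 → c = 100110, weight = 3.
  m = 1010 → c = 011110, weight = 4.
  m = 0110 → c = 011101, weight = 4.
  m = 1110 → c = 100101, weight = 3.
  m = 0001 → c = 010110, weight = 3.
  m = 1001 → c = 101110, weight = 4.
  m = 0101 → c = 101101, weight = 4.
  m = 1101 → c = 010101, weight = 3.
  m = 0011 → c = 110000, weight = 2.
  m = 1011 → c = 001000, weight = 1.
  m = 0111 → c = 001011, weight = 3.
  m = 1111 → c = 110011, weight = 4.
Tally weights:
  weight 0: 1 codewords.
  weight 1: 1 codewords.
  weight 2: 2 codewords.
  weight 3: 6 codewords.
  weight 4: 5 codewords.
  weight 5: 1 codewords.
Minimum distance d = smallest w > 0 with A_w > 0 = 1.
Sanity: Σ A_w = 16 = 2^4 = 16 ✓.


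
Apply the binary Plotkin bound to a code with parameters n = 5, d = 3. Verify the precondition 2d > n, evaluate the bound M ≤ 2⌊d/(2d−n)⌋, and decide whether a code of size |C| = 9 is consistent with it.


Plotkin bound M ≤ 6; given |C| = 9 > bound (violated).

Check applicability: 2d = 6, n = 5.
2d − n = 1 > 0, so Plotkin applies.
Compute d/(2d−n) = 3/1 ≈ 3.0000.
⌊d/(2d−n)⌋ = 3.
Plotkin bound: M ≤ 2·3 = 6.
Given |C| = 9, check: VIOLATED.
This |C| is above the Plotkin bound, so no binary code with n = 5, d = 3 and 9 codewords exists.


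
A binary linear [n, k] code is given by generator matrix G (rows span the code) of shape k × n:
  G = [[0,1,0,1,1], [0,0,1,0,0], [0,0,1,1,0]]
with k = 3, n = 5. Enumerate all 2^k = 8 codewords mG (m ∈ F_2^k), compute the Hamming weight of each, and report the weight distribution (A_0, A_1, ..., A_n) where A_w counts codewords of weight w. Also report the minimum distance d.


Weight distribution: A_0 = 1, A_1 = 2, A_2 = 2, A_3 = 2, A_4 = 1. Minimum distance d = 1.

Enumerate all 2^3 = 8 messages m ∈ F_2^3.
For each, compute codeword c = mG in F_2^5, then tally its weight.
  m = 000 → c = 00000, weight = 0.
  m = 100 → c = 01011, weight = 3.
  m = 010 → c = 00100, weight = 1.
  m = 110 → c = 01111, weight = 4.
  m = 001 → c = 00110, weight = 2.
  m = 101 → c = 01101, weight = 3.
  m = 011 → c = 00010, weight = 1.
  m = 111 → c = 01001, weight = 2.
Tally weights:
  weight 0: 1 codewords.
  weight 1: 2 codewords.
  weight 2: 2 codewords.
  weight 3: 2 codewords.
  weight 4: 1 codewords.
Minimum distance d = smallest w > 0 with A_w > 0 = 1.
Sanity: Σ A_w = 8 = 2^3 = 8 ✓.


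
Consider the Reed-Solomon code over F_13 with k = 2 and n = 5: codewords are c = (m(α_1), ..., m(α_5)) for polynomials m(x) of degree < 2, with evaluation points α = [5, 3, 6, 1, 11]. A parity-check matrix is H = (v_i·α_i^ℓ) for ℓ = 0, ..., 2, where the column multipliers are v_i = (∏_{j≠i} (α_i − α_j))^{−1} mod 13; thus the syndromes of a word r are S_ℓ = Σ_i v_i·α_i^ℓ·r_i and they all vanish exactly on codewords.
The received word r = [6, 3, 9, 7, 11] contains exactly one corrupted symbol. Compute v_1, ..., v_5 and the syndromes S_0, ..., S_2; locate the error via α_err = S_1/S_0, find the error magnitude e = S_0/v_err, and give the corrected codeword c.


S = (2, 6, 5), error at position 2, error magnitude e = 3, c = [6, 0, 9, 7, 11].

Step 1: column multipliers v_i = (∏_{j≠i}(α_i − α_j))^{−1} mod 13.
  i = 1 (α = 5): (5−3)(5−6)(5−1)(5−11) = 2·(−1)·4·(−6) = 48 ≡ 9, so v_1 = 9^{−1} = 3 (mod 13).
  i = 2 (α = 3): (3−5)(3−6)(3−1)(3−11) = (−2)·(−3)·2·(−8) = −96 ≡ 8, so v_2 = 8^{−1} = 5 (mod 13).
  i = 3 (α = 6): (6−5)(6−3)(6−1)(6−11) = 1·3·5·(−5) = −75 ≡ 3, so v_3 = 3^{−1} = 9 (mod 13).
  i = 4 (α = 1): (1−5)(1−3)(1−6)(1−11) = (−4)·(−2)·(−5)·(−10) = 400 ≡ 10, so v_4 = 10^{−1} = 4 (mod 13).
  i = 5 (α = 11): (11−5)(11−3)(11−6)(11−1) = 6·8·5·10 = 2400 ≡ 8, so v_5 = 8^{−1} = 5 (mod 13).
  v = [3, 5, 9, 4, 5].
Step 2: syndromes of r = [6, 3, 9, 7, 11] (all sums mod 13).
  S_0 = Σ v_i r_i = 3·6 + 5·3 + 9·9 + 4·7 + 5·11 = 197 ≡ 2.
  S_1 = Σ v_i α_i r_i = 3·5·6 + 5·3·3 + 9·6·9 + 4·1·7 + 5·11·11 = 1254 ≡ 6.
  α_i^2 mod 13 = [12, 9, 10, 1, 4].
  S_2 = Σ v_i α_i^2 r_i = 3·12·6 + 5·9·3 + 9·10·9 + 4·1·7 + 5·4·11 = 1409 ≡ 5.
  S = (2, 6, 5) ≠ 0, so r is not a codeword (an error is present).
Step 3: locate the error. For a single error e at position i, S_ℓ = v_i·e·α_i^ℓ, so α_err = S_1/S_0.
  S_0^{−1} = 2^{−1} = 7 (mod 13), so α_err = 6·7 = 42 ≡ 3 = α_2. Error position i = 2.
  Consistency check: S_2/S_1 = 5·11 = 55 ≡ 3 = α_err ✓ (single-error assumption holds).
Step 4: error magnitude e = S_0/v_2 = S_0·∏_{j≠2}(α_2 − α_j) = 2·8 = 16 ≡ 3 (mod 13).
Step 5: correct position 2: c_2 = r_2 − e = 3 − 3 ≡ 0 (mod 13). Hence c = [6, 0, 9, 7, 11].
  Check: interpolating c through the α_i gives m(x) = 4 + 3·x (degree < 2) with m(α_i) = c_i for every i, so c is indeed a codeword.


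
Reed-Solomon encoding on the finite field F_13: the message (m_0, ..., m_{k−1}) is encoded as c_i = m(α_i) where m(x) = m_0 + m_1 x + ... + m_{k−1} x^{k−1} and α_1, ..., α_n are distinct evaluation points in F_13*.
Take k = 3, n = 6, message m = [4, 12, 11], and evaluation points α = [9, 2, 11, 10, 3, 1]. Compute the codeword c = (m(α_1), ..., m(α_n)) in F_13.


c = [2, 7, 11, 2, 9, 1]

Message polynomial: m(x) = 4 + 12·x + 11·x^2 (mod 13).
For each evaluation point α_i, compute m(α_i) mod 13:
  α_1 = 9: Horner steps 11 → 7 → 2, so m(9) = 2.
  α_2 = 2: Horner steps 11 → 8 → 7, so m(2) = 7.
  α_3 = 11: Horner steps 11 → 3 → 11, so m(11) = 11.
  α_4 = 10: Horner steps 11 → 5 → 2, so m(10) = 2.
  α_5 = 3: Horner steps 11 → 6 → 9, so m(3) = 9.
  α_6 = 1: Horner steps 11 → 10 → 1, so m(1) = 1.
Codeword c = [2, 7, 11, 2, 9, 1] ∈ F_13^6.


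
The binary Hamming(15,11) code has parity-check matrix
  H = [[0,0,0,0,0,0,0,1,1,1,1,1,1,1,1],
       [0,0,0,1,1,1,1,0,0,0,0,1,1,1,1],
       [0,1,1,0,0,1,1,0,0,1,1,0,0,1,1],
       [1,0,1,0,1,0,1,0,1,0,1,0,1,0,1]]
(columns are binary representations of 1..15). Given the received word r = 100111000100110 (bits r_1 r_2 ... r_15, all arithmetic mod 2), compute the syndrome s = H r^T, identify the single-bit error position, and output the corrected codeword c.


s = (1, 1, 1, 1)^T, error position = 15, corrected codeword c = 100111000100111

Compute s = H r^T mod 2 one row at a time:
  s_1 = 0 + 0 + 1 + 0 + 0 + 1 + 1 + 0 = 3 ≡ 1 (mod 2).
  s_2 = 1 + 1 + 1 + 0 + 0 + 1 + 1 + 0 = 5 ≡ 1 (mod 2).
  s_3 = 0 + 0 + 1 + 0 + 1 + 0 + 1 + 0 = 3 ≡ 1 (mod 2).
  s_4 = 1 + 0 + 1 + 0 + 0 + 0 + 1 + 0 = 3 ≡ 1 (mod 2).
s = (1, 1, 1, 1)^T — this equals column 15 of H (binary 1111), so error is at position 15.
Correct: flip bit 15 of r = 100111000100110 to get c = 100111000100111.


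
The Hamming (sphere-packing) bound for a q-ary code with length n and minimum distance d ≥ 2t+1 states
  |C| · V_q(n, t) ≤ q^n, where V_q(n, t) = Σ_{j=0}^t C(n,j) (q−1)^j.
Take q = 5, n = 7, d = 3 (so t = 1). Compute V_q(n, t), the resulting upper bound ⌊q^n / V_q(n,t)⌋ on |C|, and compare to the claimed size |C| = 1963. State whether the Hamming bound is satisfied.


V_q(n, t) = 29, q^n = 78125, Hamming bound = 2693, |C| = 1963 ≤ bound (satisfied).

Step 1: Compute V_q(n, t) = Σ_{j=0}^1 C(n, j) (q−1)^j.
  j = 0: C(7,0)·(4)^0 = 1·1 = 1.
  j = 1: C(7,1)·(4)^1 = 7·4 = 28.
  V_q(n, t) = 1 + 28 = 29.
Step 2: q^n = 5^7 = 78125.
Step 3: Hamming bound ⌊q^n / V_q(n,t)⌋ = ⌊78125/29⌋ = 2693.
Step 4: Compare |C| = 1963 to 2693: satisfied.
The claimed |C| lies below the Hamming bound.


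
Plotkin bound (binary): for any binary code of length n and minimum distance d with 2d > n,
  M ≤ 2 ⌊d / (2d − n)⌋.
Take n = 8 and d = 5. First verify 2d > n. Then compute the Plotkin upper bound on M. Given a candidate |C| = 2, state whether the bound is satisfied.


Plotkin bound M ≤ 4; given |C| = 2 ≤ bound (satisfied).

Check applicability: 2d = 10, n = 8.
2d − n = 2 > 0, so Plotkin applies.
Compute d/(2d−n) = 5/2 ≈ 2.5000.
⌊d/(2d−n)⌋ = 2.
Plotkin bound: M ≤ 2·2 = 4.
Given |C| = 2, check: satisfied.
This |C| is below the Plotkin bound.


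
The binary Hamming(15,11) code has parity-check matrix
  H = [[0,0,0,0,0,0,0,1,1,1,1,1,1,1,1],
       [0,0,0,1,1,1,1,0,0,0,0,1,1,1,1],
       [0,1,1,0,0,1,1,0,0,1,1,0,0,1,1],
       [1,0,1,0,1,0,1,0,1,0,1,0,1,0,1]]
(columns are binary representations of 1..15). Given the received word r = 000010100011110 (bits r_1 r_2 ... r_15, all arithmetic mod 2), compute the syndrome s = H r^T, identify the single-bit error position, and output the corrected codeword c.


s = (0, 1, 1, 0)^T, error position = 6, corrected codeword c = 000011100011110

Compute s = H r^T mod 2 one row at a time:
  s_1 = 0 + 0 + 0 + 1 + 1 + 1 + 1 + 0 = 4 ≡ 0 (mod 2).
  s_2 = 0 + 1 + 0 + 1 + 1 + 1 + 1 + 0 = 5 ≡ 1 (mod 2).
  s_3 = 0 + 0 + 0 + 1 + 0 + 1 + 1 + 0 = 3 ≡ 1 (mod 2).
  s_4 = 0 + 0 + 1 + 1 + 0 + 1 + 1 + 0 = 4 ≡ 0 (mod 2).
s = (0, 1, 1, 0)^T — this equals column 6 of H (binary 0110), so error is at position 6.
Correct: flip bit 6 of r = 000010100011110 to get c = 000011100011110.


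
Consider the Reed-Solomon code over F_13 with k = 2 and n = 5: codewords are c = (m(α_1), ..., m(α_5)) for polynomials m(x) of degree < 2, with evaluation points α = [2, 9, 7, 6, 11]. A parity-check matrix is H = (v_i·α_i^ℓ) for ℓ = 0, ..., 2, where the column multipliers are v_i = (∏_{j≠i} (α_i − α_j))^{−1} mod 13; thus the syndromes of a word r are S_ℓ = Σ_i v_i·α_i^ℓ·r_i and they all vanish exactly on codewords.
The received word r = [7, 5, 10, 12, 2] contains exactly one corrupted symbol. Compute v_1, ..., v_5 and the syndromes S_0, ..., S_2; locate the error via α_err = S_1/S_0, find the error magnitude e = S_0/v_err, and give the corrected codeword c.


S = (11, 8, 7), error at position 2, error magnitude e = 12, c = [7, 6, 10, 12, 2].

Step 1: column multipliers v_i = (∏_{j≠i}(α_i − α_j))^{−1} mod 13.
  i = 1 (α = 2): (2−9)(2−7)(2−6)(2−11) = (−7)·(−5)·(−4)·(−9) = 1260 ≡ 12, so v_1 = 12^{−1} = 12 (mod 13).
  i = 2 (α = 9): (9−2)(9−7)(9−6)(9−11) = 7·2·3·(−2) = −84 ≡ 7, so v_2 = 7^{−1} = 2 (mod 13).
  i = 3 (α = 7): (7−2)(7−9)(7−6)(7−11) = 5·(−2)·1·(−4) = 40 ≡ 1, so v_3 = 1^{−1} = 1 (mod 13).
  i = 4 (α = 6): (6−2)(6−9)(6−7)(6−11) = 4·(−3)·(−1)·(−5) = −60 ≡ 5, so v_4 = 5^{−1} = 8 (mod 13).
  i = 5 (α = 11): (11−2)(11−9)(11−7)(11−6) = 9·2·4·5 = 360 ≡ 9, so v_5 = 9^{−1} = 3 (mod 13).
  v = [12, 2, 1, 8, 3].
Step 2: syndromes of r = [7, 5, 10, 12, 2] (all sums mod 13).
  S_0 = Σ v_i r_i = 12·7 + 2·5 + 1·10 + 8·12 + 3·2 = 206 ≡ 11.
  S_1 = Σ v_i α_i r_i = 12·2·7 + 2·9·5 + 1·7·10 + 8·6·12 + 3·11·2 = 970 ≡ 8.
  α_i^2 mod 13 = [4, 3, 10, 10, 4].
  S_2 = Σ v_i α_i^2 r_i = 12·4·7 + 2·3·5 + 1·10·10 + 8·10·12 + 3·4·2 = 1450 ≡ 7.
  S = (11, 8, 7) ≠ 0, so r is not a codeword (an error is present).
Step 3: locate the error. For a single error e at position i, S_ℓ = v_i·e·α_i^ℓ, so α_err = S_1/S_0.
  S_0^{−1} = 11^{−1} = 6 (mod 13), so α_err = 8·6 = 48 ≡ 9 = α_2. Error position i = 2.
  Consistency check: S_2/S_1 = 7·5 = 35 ≡ 9 = α_err ✓ (single-error assumption holds).
Step 4: error magnitude e = S_0/v_2 = S_0·∏_{j≠2}(α_2 − α_j) = 11·7 = 77 ≡ 12 (mod 13).
Step 5: correct position 2: c_2 = r_2 − e = 5 − 12 ≡ 6 (mod 13). Hence c = [7, 6, 10, 12, 2].
  Check: interpolating c through the α_i gives m(x) = 11 + 11·x (degree < 2) with m(α_i) = c_i for every i, so c is indeed a codeword.


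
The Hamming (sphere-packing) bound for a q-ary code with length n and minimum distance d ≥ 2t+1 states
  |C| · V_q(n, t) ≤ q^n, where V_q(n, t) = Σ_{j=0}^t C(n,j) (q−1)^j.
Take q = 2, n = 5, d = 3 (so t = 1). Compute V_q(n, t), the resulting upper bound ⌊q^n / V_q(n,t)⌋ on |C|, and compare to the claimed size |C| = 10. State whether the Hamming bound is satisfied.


V_q(n, t) = 6, q^n = 32, Hamming bound = 5, |C| = 10 > bound (violated).

Step 1: Compute V_q(n, t) = Σ_{j=0}^1 C(n, j) (q−1)^j.
  j = 0: C(5,0)·(1)^0 = 1·1 = 1.
  j = 1: C(5,1)·(1)^1 = 5·1 = 5.
  V_q(n, t) = 1 + 5 = 6.
Step 2: q^n = 2^5 = 32.
Step 3: Hamming bound ⌊q^n / V_q(n,t)⌋ = ⌊32/6⌋ = 5.
Step 4: Compare |C| = 10 to 5: violated.
The claimed |C| lies above the Hamming bound, so no 2-ary code of length 5 with d ≥ 3 can have 10 codewords.


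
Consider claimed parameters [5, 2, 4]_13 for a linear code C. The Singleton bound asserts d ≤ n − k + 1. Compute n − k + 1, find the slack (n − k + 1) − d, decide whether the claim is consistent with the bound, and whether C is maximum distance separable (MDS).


Singleton RHS = n − k + 1 = 4, slack = 0, bound satisfied, MDS.

Singleton bound: d ≤ n − k + 1.
Here n = 5, k = 2, so n − k + 1 = 4.
Given d = 4, check d ≤ 4: YES.
Slack = (n − k + 1) − d = 0.
The code is MDS (slack = 0).
Description: the claimed parameters are [5, 2, 4]_13; such a code would be MDS (meets Singleton bound).


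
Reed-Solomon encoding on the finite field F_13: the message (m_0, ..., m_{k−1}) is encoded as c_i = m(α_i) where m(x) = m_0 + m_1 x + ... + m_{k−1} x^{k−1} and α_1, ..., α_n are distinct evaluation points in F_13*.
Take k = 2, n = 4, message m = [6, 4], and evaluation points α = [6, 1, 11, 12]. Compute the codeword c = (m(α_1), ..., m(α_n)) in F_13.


c = [4, 10, 11, 2]

Message polynomial: m(x) = 6 + 4·x (mod 13).
For each evaluation point α_i, compute m(α_i) mod 13:
  α_1 = 6: Horner steps 4 → 4, so m(6) = 4.
  α_2 = 1: Horner steps 4 → 10, so m(1) = 10.
  α_3 = 11: Horner steps 4 → 11, so m(11) = 11.
  α_4 = 12: Horner steps 4 → 2, so m(12) = 2.
Codeword c = [4, 10, 11, 2] ∈ F_13^4.


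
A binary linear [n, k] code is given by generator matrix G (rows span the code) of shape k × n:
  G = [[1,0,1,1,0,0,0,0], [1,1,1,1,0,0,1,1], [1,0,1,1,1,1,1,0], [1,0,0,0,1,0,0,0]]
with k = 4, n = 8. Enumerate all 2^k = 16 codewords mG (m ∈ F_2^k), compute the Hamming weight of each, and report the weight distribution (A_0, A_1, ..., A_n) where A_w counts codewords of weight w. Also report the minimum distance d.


Weight distribution: A_0 = 1, A_2 = 1, A_3 = 5, A_4 = 3, A_5 = 2, A_6 = 3, A_7 = 1. Minimum distance d = 2.

Enumerate all 2^4 = 16 messages m ∈ F_2^4.
For each, compute codeword c = mG in F_2^8, then tally its weight.
  m = 0000 → c = 00000000, weight = 0.
  m = 1000 → c = 10110000, weight = 3.
  m = 0100 → c = 11110011, weight = 6.
  m = 1100 → c = 01000011, weight = 3.
  m = 0010 → c = 10111110, weight = 6.
  m = 1010 → c = 00001110, weight = 3.
  m = 0110 → c = 01001101, weight = 4.
  m = 1110 → c = 11111101, weight = 7.
  m = 0001 → c = 10001000, weight = 2.
  m = 1001 → c = 00111000, weight = 3.
  m = 0101 → c = 01111011, weight = 6.
  m = 1101 → c = 11001011, weight = 5.
  m = 0011 → c = 00110110, weight = 4.
  m = 1011 → c = 10000110, weight = 3.
  m = 0111 → c = 11000101, weight = 4.
  m = 1111 → c = 01110101, weight = 5.
Tally weights:
  weight 0: 1 codewords.
  weight 2: 1 codewords.
  weight 3: 5 codewords.
  weight 4: 3 codewords.
  weight 5: 2 codewords.
  weight 6: 3 codewords.
  weight 7: 1 codewords.
Minimum distance d = smallest w > 0 with A_w > 0 = 2.
Sanity: Σ A_w = 16 = 2^4 = 16 ✓.


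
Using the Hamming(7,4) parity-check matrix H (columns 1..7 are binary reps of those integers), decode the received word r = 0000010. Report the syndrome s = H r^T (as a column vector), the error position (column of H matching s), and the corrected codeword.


s = (1, 1, 0)^T, error position = 6, corrected codeword c = 0000000

Compute s = H r^T mod 2 one row at a time:
  s_1 = 0 + 0 + 1 + 0 = 1 ≡ 1 (mod 2).
  s_2 = 0 + 0 + 1 + 0 = 1 ≡ 1 (mod 2).
  s_3 = 0 + 0 + 0 + 0 = 0 ≡ 0 (mod 2).
s = (1, 1, 0)^T — this equals column 6 of H (binary 110), so error is at position 6.
Correct: flip bit 6 of r = 0000010 to get c = 0000000.


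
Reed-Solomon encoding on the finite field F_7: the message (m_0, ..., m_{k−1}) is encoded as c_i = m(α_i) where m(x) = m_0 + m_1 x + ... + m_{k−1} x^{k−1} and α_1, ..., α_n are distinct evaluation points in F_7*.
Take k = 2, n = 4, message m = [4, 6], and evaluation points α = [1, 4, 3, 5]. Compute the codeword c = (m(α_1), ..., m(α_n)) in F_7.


c = [3, 0, 1, 6]

Message polynomial: m(x) = 4 + 6·x (mod 7).
For each evaluation point α_i, compute m(α_i) mod 7:
  α_1 = 1: Horner steps 6 → 3, so m(1) = 3.
  α_2 = 4: Horner steps 6 → 0, so m(4) = 0.
  α_3 = 3: Horner steps 6 → 1, so m(3) = 1.
  α_4 = 5: Horner steps 6 → 6, so m(5) = 6.
Codeword c = [3, 0, 1, 6] ∈ F_7^4.


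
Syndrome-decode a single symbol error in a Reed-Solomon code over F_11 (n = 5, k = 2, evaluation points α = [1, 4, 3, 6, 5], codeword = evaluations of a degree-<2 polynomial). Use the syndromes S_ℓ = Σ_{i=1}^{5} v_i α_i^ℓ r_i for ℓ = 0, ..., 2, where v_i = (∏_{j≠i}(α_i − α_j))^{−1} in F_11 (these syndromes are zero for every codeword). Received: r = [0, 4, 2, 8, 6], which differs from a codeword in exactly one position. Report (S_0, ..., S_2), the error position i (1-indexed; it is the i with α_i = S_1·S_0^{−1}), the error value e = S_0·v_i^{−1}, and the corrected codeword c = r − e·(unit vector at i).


S = (9, 9, 9), error at position 1, error magnitude e = 2, c = [9, 4, 2, 8, 6].

Step 1: column multipliers v_i = (∏_{j≠i}(α_i − α_j))^{−1} mod 11.
  i = 1 (α = 1): (1−4)(1−3)(1−6)(1−5) = (−3)·(−2)·(−5)·(−4) = 120 ≡ 10, so v_1 = 10^{−1} = 10 (mod 11).
  i = 2 (α = 4): (4−1)(4−3)(4−6)(4−5) = 3·1·(−2)·(−1) = 6 ≡ 6, so v_2 = 6^{−1} = 2 (mod 11).
  i = 3 (α = 3): (3−1)(3−4)(3−6)(3−5) = 2·(−1)·(−3)·(−2) = −12 ≡ 10, so v_3 = 10^{−1} = 10 (mod 11).
  i = 4 (α = 6): (6−1)(6−4)(6−3)(6−5) = 5·2·3·1 = 30 ≡ 8, so v_4 = 8^{−1} = 7 (mod 11).
  i = 5 (α = 5): (5−1)(5−4)(5−3)(5−6) = 4·1·2·(−1) = −8 ≡ 3, so v_5 = 3^{−1} = 4 (mod 11).
  v = [10, 2, 10, 7, 4].
Step 2: syndromes of r = [0, 4, 2, 8, 6] (all sums mod 11).
  S_0 = Σ v_i r_i = 10·0 + 2·4 + 10·2 + 7·8 + 4·6 = 108 ≡ 9.
  S_1 = Σ v_i α_i r_i = 10·1·0 + 2·4·4 + 10·3·2 + 7·6·8 + 4·5·6 = 548 ≡ 9.
  α_i^2 mod 11 = [1, 5, 9, 3, 3].
  S_2 = Σ v_i α_i^2 r_i = 10·1·0 + 2·5·4 + 10·9·2 + 7·3·8 + 4·3·6 = 460 ≡ 9.
  S = (9, 9, 9) ≠ 0, so r is not a codeword (an error is present).
Step 3: locate the error. For a single error e at position i, S_ℓ = v_i·e·α_i^ℓ, so α_err = S_1/S_0.
  S_0^{−1} = 9^{−1} = 5 (mod 11), so α_err = 9·5 = 45 ≡ 1 = α_1. Error position i = 1.
  Consistency check: S_2/S_1 = 9·5 = 45 ≡ 1 = α_err ✓ (single-error assumption holds).
Step 4: error magnitude e = S_0/v_1 = S_0·∏_{j≠1}(α_1 − α_j) = 9·10 = 90 ≡ 2 (mod 11).
Step 5: correct position 1: c_1 = r_1 − e = 0 − 2 ≡ 9 (mod 11). Hence c = [9, 4, 2, 8, 6].
  Check: interpolating c through the α_i gives m(x) = 7 + 2·x (degree < 2) with m(α_i) = c_i for every i, so c is indeed a codeword.


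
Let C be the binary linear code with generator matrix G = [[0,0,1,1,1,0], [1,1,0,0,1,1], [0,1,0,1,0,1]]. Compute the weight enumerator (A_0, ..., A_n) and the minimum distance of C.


Weight distribution: A_0 = 1, A_2 = 1, A_3 = 3, A_4 = 2, A_5 = 1. Minimum distance d = 2.

Enumerate all 2^3 = 8 messages m ∈ F_2^3.
For each, compute codeword c = mG in F_2^6, then tally its weight.
  m = 000 → c = 000000, weight = 0.
  m = 100 → c = 001110, weight = 3.
  m = 010 → c = 110011, weight = 4.
  m = 110 → c = 111101, weight = 5.
  m = 001 → c = 010101, weight = 3.
  m = 101 → c = 011011, weight = 4.
  m = 011 → c = 100110, weight = 3.
  m = 111 → c = 101000, weight = 2.
Tally weights:
  weight 0: 1 codewords.
  weight 2: 1 codewords.
  weight 3: 3 codewords.
  weight 4: 2 codewords.
  weight 5: 1 codewords.
Minimum distance d = smallest w > 0 with A_w > 0 = 2.
Sanity: Σ A_w = 8 = 2^3 = 8 ✓.


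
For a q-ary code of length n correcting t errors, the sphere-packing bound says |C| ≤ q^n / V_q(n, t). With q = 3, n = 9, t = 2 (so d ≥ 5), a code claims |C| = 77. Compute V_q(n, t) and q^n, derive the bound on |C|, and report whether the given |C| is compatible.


V_q(n, t) = 163, q^n = 19683, Hamming bound = 120, |C| = 77 ≤ bound (satisfied).

Step 1: Compute V_q(n, t) = Σ_{j=0}^2 C(n, j) (q−1)^j.
  j = 0: C(9,0)·(2)^0 = 1·1 = 1.
  j = 1: C(9,1)·(2)^1 = 9·2 = 18.
  j = 2: C(9,2)·(2)^2 = 36·4 = 144.
  V_q(n, t) = 1 + 18 + 144 = 163.
Step 2: q^n = 3^9 = 19683.
Step 3: Hamming bound ⌊q^n / V_q(n,t)⌋ = ⌊19683/163⌋ = 120.
Step 4: Compare |C| = 77 to 120: satisfied.
The claimed |C| lies below the Hamming bound.


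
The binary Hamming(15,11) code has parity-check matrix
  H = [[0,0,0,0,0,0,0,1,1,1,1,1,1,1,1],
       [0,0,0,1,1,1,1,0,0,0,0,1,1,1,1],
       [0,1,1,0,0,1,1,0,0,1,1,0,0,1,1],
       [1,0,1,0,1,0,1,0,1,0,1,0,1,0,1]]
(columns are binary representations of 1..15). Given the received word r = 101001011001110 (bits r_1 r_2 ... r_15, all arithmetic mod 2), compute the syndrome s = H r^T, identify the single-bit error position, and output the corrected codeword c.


s = (1, 0, 1, 0)^T, error position = 10, corrected codeword c = 101001011101110

Compute s = H r^T mod 2 one row at a time:
  s_1 = 1 + 1 + 0 + 0 + 1 + 1 + 1 + 0 = 5 ≡ 1 (mod 2).
  s_2 = 0 + 0 + 1 + 0 + 1 + 1 + 1 + 0 = 4 ≡ 0 (mod 2).
  s_3 = 0 + 1 + 1 + 0 + 0 + 0 + 1 + 0 = 3 ≡ 1 (mod 2).
  s_4 = 1 + 1 + 0 + 0 + 1 + 0 + 1 + 0 = 4 ≡ 0 (mod 2).
s = (1, 0, 1, 0)^T — this equals column 10 of H (binary 1010), so error is at position 10.
Correct: flip bit 10 of r = 101001011001110 to get c = 101001011101110.


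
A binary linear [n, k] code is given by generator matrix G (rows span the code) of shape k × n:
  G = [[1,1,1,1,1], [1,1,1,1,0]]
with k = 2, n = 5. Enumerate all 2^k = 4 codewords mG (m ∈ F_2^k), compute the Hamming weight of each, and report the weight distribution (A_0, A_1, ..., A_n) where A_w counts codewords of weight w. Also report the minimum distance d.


Weight distribution: A_0 = 1, A_1 = 1, A_4 = 1, A_5 = 1. Minimum distance d = 1.

Enumerate all 2^2 = 4 messages m ∈ F_2^2.
For each, compute codeword c = mG in F_2^5, then tally its weight.
  m = 00 → c = 00000, weight = 0.
  m = 10 → c = 11111, weight = 5.
  m = 01 → c = 11110, weight = 4.
  m = 11 → c = 00001, weight = 1.
Tally weights:
  weight 0: 1 codewords.
  weight 1: 1 codewords.
  weight 4: 1 codewords.
  weight 5: 1 codewords.
Minimum distance d = smallest w > 0 with A_w > 0 = 1.
Sanity: Σ A_w = 4 = 2^2 = 4 ✓.


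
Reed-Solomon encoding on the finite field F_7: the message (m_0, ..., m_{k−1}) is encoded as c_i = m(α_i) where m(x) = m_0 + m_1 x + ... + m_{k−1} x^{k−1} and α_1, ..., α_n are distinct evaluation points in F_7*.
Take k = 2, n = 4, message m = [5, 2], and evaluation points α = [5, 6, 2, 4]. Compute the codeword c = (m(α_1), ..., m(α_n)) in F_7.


c = [1, 3, 2, 6]

Message polynomial: m(x) = 5 + 2·x (mod 7).
For each evaluation point α_i, compute m(α_i) mod 7:
  α_1 = 5: Horner steps 2 → 1, so m(5) = 1.
  α_2 = 6: Horner steps 2 → 3, so m(6) = 3.
  α_3 = 2: Horner steps 2 → 2, so m(2) = 2.
  α_4 = 4: Horner steps 2 → 6, so m(4) = 6.
Codeword c = [1, 3, 2, 6] ∈ F_7^4.


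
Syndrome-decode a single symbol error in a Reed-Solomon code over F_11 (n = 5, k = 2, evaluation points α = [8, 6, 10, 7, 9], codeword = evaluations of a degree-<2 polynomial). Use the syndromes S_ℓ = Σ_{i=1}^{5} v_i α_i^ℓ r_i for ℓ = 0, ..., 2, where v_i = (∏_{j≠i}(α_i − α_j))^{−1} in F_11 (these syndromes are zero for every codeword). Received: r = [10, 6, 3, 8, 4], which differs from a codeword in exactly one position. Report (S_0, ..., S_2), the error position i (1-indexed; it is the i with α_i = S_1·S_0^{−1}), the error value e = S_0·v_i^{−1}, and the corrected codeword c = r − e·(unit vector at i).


S = (5, 1, 9), error at position 5, error magnitude e = 3, c = [10, 6, 3, 8, 1].

Step 1: column multipliers v_i = (∏_{j≠i}(α_i − α_j))^{−1} mod 11.
  i = 1 (α = 8): (8−6)(8−10)(8−7)(8−9) = 2·(−2)·1·(−1) = 4 ≡ 4, so v_1 = 4^{−1} = 3 (mod 11).
  i = 2 (α = 6): (6−8)(6−10)(6−7)(6−9) = (−2)·(−4)·(−1)·(−3) = 24 ≡ 2, so v_2 = 2^{−1} = 6 (mod 11).
  i = 3 (α = 10): (10−8)(10−6)(10−7)(10−9) = 2·4·3·1 = 24 ≡ 2, so v_3 = 2^{−1} = 6 (mod 11).
  i = 4 (α = 7): (7−8)(7−6)(7−10)(7−9) = (−1)·1·(−3)·(−2) = −6 ≡ 5, so v_4 = 5^{−1} = 9 (mod 11).
  i = 5 (α = 9): (9−8)(9−6)(9−10)(9−7) = 1·3·(−1)·2 = −6 ≡ 5, so v_5 = 5^{−1} = 9 (mod 11).
  v = [3, 6, 6, 9, 9].
Step 2: syndromes of r = [10, 6, 3, 8, 4] (all sums mod 11).
  S_0 = Σ v_i r_i = 3·10 + 6·6 + 6·3 + 9·8 + 9·4 = 192 ≡ 5.
  S_1 = Σ v_i α_i r_i = 3·8·10 + 6·6·6 + 6·10·3 + 9·7·8 + 9·9·4 = 1464 ≡ 1.
  α_i^2 mod 11 = [9, 3, 1, 5, 4].
  S_2 = Σ v_i α_i^2 r_i = 3·9·10 + 6·3·6 + 6·1·3 + 9·5·8 + 9·4·4 = 900 ≡ 9.
  S = (5, 1, 9) ≠ 0, so r is not a codeword (an error is present).
Step 3: locate the error. For a single error e at position i, S_ℓ = v_i·e·α_i^ℓ, so α_err = S_1/S_0.
  S_0^{−1} = 5^{−1} = 9 (mod 11), so α_err = 1·9 = 9 ≡ 9 = α_5. Error position i = 5.
  Consistency check: S_2/S_1 = 9·1 = 9 ≡ 9 = α_err ✓ (single-error assumption holds).
Step 4: error magnitude e = S_0/v_5 = S_0·∏_{j≠5}(α_5 − α_j) = 5·5 = 25 ≡ 3 (mod 11).
Step 5: correct position 5: c_5 = r_5 − e = 4 − 3 ≡ 1 (mod 11). Hence c = [10, 6, 3, 8, 1].
  Check: interpolating c through the α_i gives m(x) = 5 + 2·x (degree < 2) with m(α_i) = c_i for every i, so c is indeed a codeword.


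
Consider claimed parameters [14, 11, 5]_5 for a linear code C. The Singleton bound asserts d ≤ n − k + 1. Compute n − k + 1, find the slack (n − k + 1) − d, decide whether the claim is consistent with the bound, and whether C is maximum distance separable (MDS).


Singleton RHS = n − k + 1 = 4, slack = -1, bound violated (no such code; not MDS).

Singleton bound: d ≤ n − k + 1.
Here n = 14, k = 11, so n − k + 1 = 4.
Given d = 5, check d ≤ 4: NO.
Slack = (n − k + 1) − d = -1.
The slack is negative: d = 5 exceeds n − k + 1 = 4 by 1, so the Singleton bound is violated and no linear [14, 11, 5]_5 code can exist. In particular it is not MDS (MDS requires d = n − k + 1 exactly).
Description: the claimed parameters are [14, 11, 5]_5; such a code would be impossible (violates the Singleton bound).


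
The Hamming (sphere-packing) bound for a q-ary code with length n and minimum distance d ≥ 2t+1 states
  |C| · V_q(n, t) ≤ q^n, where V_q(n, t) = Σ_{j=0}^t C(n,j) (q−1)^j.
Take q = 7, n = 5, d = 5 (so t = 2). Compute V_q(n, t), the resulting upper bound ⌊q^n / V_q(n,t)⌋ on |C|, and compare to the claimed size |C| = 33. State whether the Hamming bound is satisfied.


V_q(n, t) = 391, q^n = 16807, Hamming bound = 42, |C| = 33 ≤ bound (satisfied).

Step 1: Compute V_q(n, t) = Σ_{j=0}^2 C(n, j) (q−1)^j.
  j = 0: C(5,0)·(6)^0 = 1·1 = 1.
  j = 1: C(5,1)·(6)^1 = 5·6 = 30.
  j = 2: C(5,2)·(6)^2 = 10·36 = 360.
  V_q(n, t) = 1 + 30 + 360 = 391.
Step 2: q^n = 7^5 = 16807.
Step 3: Hamming bound ⌊q^n / V_q(n,t)⌋ = ⌊16807/391⌋ = 42.
Step 4: Compare |C| = 33 to 42: satisfied.
The claimed |C| lies below the Hamming bound.


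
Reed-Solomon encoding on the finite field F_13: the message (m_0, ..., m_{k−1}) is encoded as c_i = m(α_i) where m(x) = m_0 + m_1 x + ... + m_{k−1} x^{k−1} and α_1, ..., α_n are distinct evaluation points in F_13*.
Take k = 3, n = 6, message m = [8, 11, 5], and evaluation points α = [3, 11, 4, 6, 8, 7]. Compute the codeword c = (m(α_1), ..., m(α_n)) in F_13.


c = [8, 6, 2, 7, 0, 5]

Message polynomial: m(x) = 8 + 11·x + 5·x^2 (mod 13).
For each evaluation point α_i, compute m(α_i) mod 13:
  α_1 = 3: Horner steps 5 → 0 → 8, so m(3) = 8.
  α_2 = 11: Horner steps 5 → 1 → 6, so m(11) = 6.
  α_3 = 4: Horner steps 5 → 5 → 2, so m(4) = 2.
  α_4 = 6: Horner steps 5 → 2 → 7, so m(6) = 7.
  α_5 = 8: Horner steps 5 → 12 → 0, so m(8) = 0.
  α_6 = 7: Horner steps 5 → 7 → 5, so m(7) = 5.
Codeword c = [8, 6, 2, 7, 0, 5] ∈ F_13^6.


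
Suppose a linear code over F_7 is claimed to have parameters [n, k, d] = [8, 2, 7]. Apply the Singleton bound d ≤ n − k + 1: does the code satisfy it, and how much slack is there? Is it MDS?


Singleton RHS = n − k + 1 = 7, slack = 0, bound satisfied, MDS.

Singleton bound: d ≤ n − k + 1.
Here n = 8, k = 2, so n − k + 1 = 7.
Given d = 7, check d ≤ 7: YES.
Slack = (n − k + 1) − d = 0.
The code is MDS (slack = 0).
Description: the claimed parameters are [8, 2, 7]_7; such a code would be MDS (meets Singleton bound).


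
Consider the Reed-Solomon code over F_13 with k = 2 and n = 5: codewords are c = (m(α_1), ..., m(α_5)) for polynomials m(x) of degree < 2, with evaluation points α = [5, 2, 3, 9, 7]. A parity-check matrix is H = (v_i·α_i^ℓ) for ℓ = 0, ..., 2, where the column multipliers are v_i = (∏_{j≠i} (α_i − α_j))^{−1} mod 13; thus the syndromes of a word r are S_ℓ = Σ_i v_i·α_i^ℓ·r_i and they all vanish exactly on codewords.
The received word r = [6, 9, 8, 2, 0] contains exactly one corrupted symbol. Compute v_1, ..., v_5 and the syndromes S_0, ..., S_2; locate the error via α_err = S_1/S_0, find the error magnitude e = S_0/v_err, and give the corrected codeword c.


S = (2, 1, 7), error at position 5, error magnitude e = 9, c = [6, 9, 8, 2, 4].

Step 1: column multipliers v_i = (∏_{j≠i}(α_i − α_j))^{−1} mod 13.
  i = 1 (α = 5): (5−2)(5−3)(5−9)(5−7) = 3·2·(−4)·(−2) = 48 ≡ 9, so v_1 = 9^{−1} = 3 (mod 13).
  i = 2 (α = 2): (2−5)(2−3)(2−9)(2−7) = (−3)·(−1)·(−7)·(−5) = 105 ≡ 1, so v_2 = 1^{−1} = 1 (mod 13).
  i = 3 (α = 3): (3−5)(3−2)(3−9)(3−7) = (−2)·1·(−6)·(−4) = −48 ≡ 4, so v_3 = 4^{−1} = 10 (mod 13).
  i = 4 (α = 9): (9−5)(9−2)(9−3)(9−7) = 4·7·6·2 = 336 ≡ 11, so v_4 = 11^{−1} = 6 (mod 13).
  i = 5 (α = 7): (7−5)(7−2)(7−3)(7−9) = 2·5·4·(−2) = −80 ≡ 11, so v_5 = 11^{−1} = 6 (mod 13).
  v = [3, 1, 10, 6, 6].
Step 2: syndromes of r = [6, 9, 8, 2, 0] (all sums mod 13).
  S_0 = Σ v_i r_i = 3·6 + 1·9 + 10·8 + 6·2 + 6·0 = 119 ≡ 2.
  S_1 = Σ v_i α_i r_i = 3·5·6 + 1·2·9 + 10·3·8 + 6·9·2 + 6·7·0 = 456 ≡ 1.
  α_i^2 mod 13 = [12, 4, 9, 3, 10].
  S_2 = Σ v_i α_i^2 r_i = 3·12·6 + 1·4·9 + 10·9·8 + 6·3·2 + 6·10·0 = 1008 ≡ 7.
  S = (2, 1, 7) ≠ 0, so r is not a codeword (an error is present).
Step 3: locate the error. For a single error e at position i, S_ℓ = v_i·e·α_i^ℓ, so α_err = S_1/S_0.
  S_0^{−1} = 2^{−1} = 7 (mod 13), so α_err = 1·7 = 7 ≡ 7 = α_5. Error position i = 5.
  Consistency check: S_2/S_1 = 7·1 = 7 ≡ 7 = α_err ✓ (single-error assumption holds).
Step 4: error magnitude e = S_0/v_5 = S_0·∏_{j≠5}(α_5 − α_j) = 2·11 = 22 ≡ 9 (mod 13).
Step 5: correct position 5: c_5 = r_5 − e = 0 − 9 ≡ 4 (mod 13). Hence c = [6, 9, 8, 2, 4].
  Check: interpolating c through the α_i gives m(x) = 11 + 12·x (degree < 2) with m(α_i) = c_i for every i, so c is indeed a codeword.


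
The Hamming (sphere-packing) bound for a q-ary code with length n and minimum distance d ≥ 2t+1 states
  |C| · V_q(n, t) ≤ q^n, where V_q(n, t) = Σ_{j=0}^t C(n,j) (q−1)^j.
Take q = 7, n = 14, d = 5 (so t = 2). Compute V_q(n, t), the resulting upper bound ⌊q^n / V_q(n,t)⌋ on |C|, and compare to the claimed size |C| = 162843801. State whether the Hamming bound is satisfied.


V_q(n, t) = 3361, q^n = 678223072849, Hamming bound = 201792047, |C| = 162843801 ≤ bound (satisfied).

Step 1: Compute V_q(n, t) = Σ_{j=0}^2 C(n, j) (q−1)^j.
  j = 0: C(14,0)·(6)^0 = 1·1 = 1.
  j = 1: C(14,1)·(6)^1 = 14·6 = 84.
  j = 2: C(14,2)·(6)^2 = 91·36 = 3276.
  V_q(n, t) = 1 + 84 + 3276 = 3361.
Step 2: q^n = 7^14 = 678223072849.
Step 3: Hamming bound ⌊q^n / V_q(n,t)⌋ = ⌊678223072849/3361⌋ = 201792047.
Step 4: Compare |C| = 162843801 to 201792047: satisfied.
The claimed |C| lies below the Hamming bound.


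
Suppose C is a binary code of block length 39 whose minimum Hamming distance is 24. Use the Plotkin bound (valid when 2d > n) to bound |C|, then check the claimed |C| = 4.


Plotkin bound M ≤ 4; given |C| = 4 ≤ bound (satisfied).

Check applicability: 2d = 48, n = 39.
2d − n = 9 > 0, so Plotkin applies.
Compute d/(2d−n) = 24/9 ≈ 2.6667.
⌊d/(2d−n)⌋ = 2.
Plotkin bound: M ≤ 2·2 = 4.
Given |C| = 4, check: satisfied.
This |C| is at the Plotkin bound.


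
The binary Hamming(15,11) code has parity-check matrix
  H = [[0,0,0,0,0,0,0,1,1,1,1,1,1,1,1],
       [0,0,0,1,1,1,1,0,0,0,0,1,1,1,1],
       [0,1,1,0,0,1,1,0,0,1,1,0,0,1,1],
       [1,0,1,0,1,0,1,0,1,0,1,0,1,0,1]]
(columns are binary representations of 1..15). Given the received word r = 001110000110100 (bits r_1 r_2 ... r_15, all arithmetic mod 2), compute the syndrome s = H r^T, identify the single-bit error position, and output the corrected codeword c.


s = (1, 1, 1, 0)^T, error position = 14, corrected codeword c = 001110000110110

Compute s = H r^T mod 2 one row at a time:
  s_1 = 0 + 0 + 1 + 1 + 0 + 1 + 0 + 0 = 3 ≡ 1 (mod 2).
  s_2 = 1 + 1 + 0 + 0 + 0 + 1 + 0 + 0 = 3 ≡ 1 (mod 2).
  s_3 = 0 + 1 + 0 + 0 + 1 + 1 + 0 + 0 = 3 ≡ 1 (mod 2).
  s_4 = 0 + 1 + 1 + 0 + 0 + 1 + 1 + 0 = 4 ≡ 0 (mod 2).
s = (1, 1, 1, 0)^T — this equals column 14 of H (binary 1110), so error is at position 14.
Correct: flip bit 14 of r = 001110000110100 to get c = 001110000110110.


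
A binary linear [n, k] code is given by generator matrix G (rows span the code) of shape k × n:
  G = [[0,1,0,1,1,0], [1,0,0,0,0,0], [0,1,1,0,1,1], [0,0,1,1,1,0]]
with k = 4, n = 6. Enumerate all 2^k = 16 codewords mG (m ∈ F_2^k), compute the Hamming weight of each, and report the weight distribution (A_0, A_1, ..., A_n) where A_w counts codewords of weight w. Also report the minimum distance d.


Weight distribution: A_0 = 1, A_1 = 1, A_2 = 2, A_3 = 6, A_4 = 5, A_5 = 1. Minimum distance d = 1.

Enumerate all 2^4 = 16 messages m ∈ F_2^4.
For each, compute codeword c = mG in F_2^6, then tally its weight.
  m = 0000 → c = 000000, weight = 0.
  m = 1000 → c = 010110, weight = 3.
  m = 0100 → c = 100000, weight = 1.
  m = 1100 → c = 110110, weight = 4.
  m = 0010 → c = 011011, weight = 4.
  m = 1010 → c = 001101, weight = 3.
  m = 0110 → c = 111011, weight = 5.
  m = 1110 → c = 101101, weight = 4.
  m = 0001 → c = 001110, weight = 3.
  m = 1001 → c = 011000, weight = 2.
  m = 0101 → c = 101110, weight = 4.
  m = 1101 → c = 111000, weight = 3.
  m = 0011 → c = 010101, weight = 3.
  m = 1011 → c = 000011, weight = 2.
  m = 0111 → c = 110101, weight = 4.
  m = 1111 → c = 100011, weight = 3.
Tally weights:
  weight 0: 1 codewords.
  weight 1: 1 codewords.
  weight 2: 2 codewords.
  weight 3: 6 codewords.
  weight 4: 5 codewords.
  weight 5: 1 codewords.
Minimum distance d = smallest w > 0 with A_w > 0 = 1.
Sanity: Σ A_w = 16 = 2^4 = 16 ✓.
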